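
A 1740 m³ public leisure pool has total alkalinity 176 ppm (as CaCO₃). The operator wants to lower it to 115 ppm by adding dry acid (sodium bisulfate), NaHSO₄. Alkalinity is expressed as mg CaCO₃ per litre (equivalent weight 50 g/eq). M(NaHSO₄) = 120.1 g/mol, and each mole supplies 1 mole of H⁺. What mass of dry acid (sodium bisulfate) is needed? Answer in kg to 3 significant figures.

255 kg

Volume: 1740 m³ = 1,740,000 L.
Alkalinity to neutralize: (176 − 115) = 61 mg/L as CaCO₃ × 1,740,000 L = 106,100 g as CaCO₃.
Equivalents of H⁺ required: 106,100 ÷ 50 g/eq = 2123 eq = 2123 mol NaHSO₄.
Mass of NaHSO₄: 2123 × 120.1 = 254,900 g.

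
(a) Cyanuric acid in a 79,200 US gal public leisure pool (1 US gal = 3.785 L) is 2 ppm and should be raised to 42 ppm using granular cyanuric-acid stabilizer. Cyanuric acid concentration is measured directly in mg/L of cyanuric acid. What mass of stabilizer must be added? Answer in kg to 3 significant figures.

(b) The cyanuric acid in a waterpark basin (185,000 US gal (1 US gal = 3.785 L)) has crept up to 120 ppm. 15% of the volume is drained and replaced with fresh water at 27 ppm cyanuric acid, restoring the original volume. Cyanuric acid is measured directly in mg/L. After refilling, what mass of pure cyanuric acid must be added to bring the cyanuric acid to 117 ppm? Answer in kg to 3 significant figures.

(a) 12.0 kg; (b) 7.67 kg

(a) Volume: 79,200 US gal × 3.785 L/gal = 299,772 L.
(a) CYA to add: (42 − 2) = 40 mg/L × 299,772 L = 11,990 g cyanuric acid.

(b) Volume: 185,000 US gal × 3.785 L/gal = 700,225 L.
(b) After draining 15% and refilling: 120 × 0.85 + 27 × 0.15 = 106.05 ppm.
(b) Deficit to target: 117 − 106.05 = 10.95 mg/L.
(b) Mass: 10.95 mg/L × 700,225 L = 7667 g cyanuric acid.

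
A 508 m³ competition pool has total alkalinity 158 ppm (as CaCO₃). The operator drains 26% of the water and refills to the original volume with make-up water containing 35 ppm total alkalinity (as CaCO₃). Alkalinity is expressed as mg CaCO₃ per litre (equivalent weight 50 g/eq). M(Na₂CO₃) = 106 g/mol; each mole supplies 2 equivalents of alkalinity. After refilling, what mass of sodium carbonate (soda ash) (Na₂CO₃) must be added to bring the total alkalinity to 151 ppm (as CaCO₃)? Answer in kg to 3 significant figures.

13.5 kg

Volume: 508 m³ = 508,000 L.
After draining 26% and refilling: 158 × 0.74 + 35 × 0.26 = 126.02 ppm.
Deficit to target: 151 − 126.02 = 24.98 mg/L.
As CaCO₃: 24.98 mg/L × 508,000 L = 12,690 g; ÷ 50 g/eq ÷ 2 = 126.9 mol Na₂CO₃.
Mass: 126.9 × 106 = 13,450 g.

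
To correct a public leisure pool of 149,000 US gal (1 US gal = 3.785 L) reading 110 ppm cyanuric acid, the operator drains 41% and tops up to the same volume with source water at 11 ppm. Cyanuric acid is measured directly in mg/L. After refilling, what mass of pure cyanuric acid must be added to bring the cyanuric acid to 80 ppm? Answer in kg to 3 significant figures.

5.97 kg

Volume: 149,000 US gal × 3.785 L/gal = 563,965 L.
After draining 41% and refilling: 110 × 0.59 + 11 × 0.41 = 69.41 ppm.
Deficit to target: 80 − 69.41 = 10.59 mg/L.
Mass: 10.59 mg/L × 563,965 L = 5972 g cyanuric acid.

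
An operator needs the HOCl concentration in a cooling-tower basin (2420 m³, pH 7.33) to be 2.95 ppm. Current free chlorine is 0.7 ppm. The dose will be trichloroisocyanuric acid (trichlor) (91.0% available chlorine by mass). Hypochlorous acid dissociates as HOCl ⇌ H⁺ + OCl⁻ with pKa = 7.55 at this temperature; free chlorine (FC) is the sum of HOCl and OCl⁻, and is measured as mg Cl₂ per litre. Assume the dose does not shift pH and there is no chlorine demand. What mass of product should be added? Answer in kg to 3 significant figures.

Volume: 2420 m³ = 2,420,000 L.
[OCl⁻]/[HOCl] = 10^(pH − pKa) = 10^(7.33 − 7.55) = 0.6026; fraction as HOCl = 1/(1 + 0.6026) = 0.624.
Free chlorine required for 2.95 ppm HOCl: 2.95 / 0.624 = 4.728 ppm.
FC to add: 4.728 − 0.7 = 4.028 mg/L as Cl₂.
Cl₂ equivalent: 4.028 mg/L × 2,420,000 L = 9747 g.
Product at 91.0% available Cl: 9747 / 0.91 = 10,710 g.

10.7 kg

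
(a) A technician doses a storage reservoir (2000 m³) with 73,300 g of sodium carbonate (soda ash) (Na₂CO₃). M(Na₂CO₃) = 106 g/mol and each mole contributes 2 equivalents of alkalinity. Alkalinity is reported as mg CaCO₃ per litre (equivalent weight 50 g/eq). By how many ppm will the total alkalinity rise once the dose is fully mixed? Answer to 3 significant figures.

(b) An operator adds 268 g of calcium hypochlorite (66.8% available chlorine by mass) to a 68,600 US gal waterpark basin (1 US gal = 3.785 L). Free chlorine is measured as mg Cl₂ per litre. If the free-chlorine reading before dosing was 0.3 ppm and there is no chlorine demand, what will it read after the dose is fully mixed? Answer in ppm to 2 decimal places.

(a) 34.6 ppm; (b) 0.99 ppm

(a) Volume: 2000 m³ = 2,000,000 L.
(a) Moles of Na₂CO₃: 73,300 g ÷ 106 g/mol = 691.5 mol → 1383 eq of alkalinity.
(a) As CaCO₃: 1383 eq × 50 g/eq = 69,150 g.
(a) Rise: 69,150 g / 2,000,000 L × 1000 = 34.58 mg/L.

(b) Volume: 68,600 US gal × 3.785 L/gal = 259,651 L.
(b) Available chlorine delivered: 268 g × 0.668 = 179 g as Cl₂.
(b) Concentration rise: 179 g / 259,651 L = 0.6895 mg/L = 0.69 ppm.
(b) Final FC: 0.3 + 0.69 = 0.99 ppm.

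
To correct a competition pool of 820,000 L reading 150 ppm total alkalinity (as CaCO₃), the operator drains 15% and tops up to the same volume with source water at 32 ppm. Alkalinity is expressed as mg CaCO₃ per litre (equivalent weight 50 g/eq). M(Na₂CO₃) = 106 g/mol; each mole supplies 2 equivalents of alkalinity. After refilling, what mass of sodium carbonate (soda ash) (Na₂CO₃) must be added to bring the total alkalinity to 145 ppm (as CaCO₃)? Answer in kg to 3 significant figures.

11.0 kg

After draining 15% and refilling: 150 × 0.85 + 32 × 0.15 = 132.3 ppm.
Deficit to target: 145 − 132.3 = 12.7 mg/L.
As CaCO₃: 12.7 mg/L × 820,000 L = 10,410 g; ÷ 50 g/eq ÷ 2 = 104.1 mol Na₂CO₃.
Mass: 104.1 × 106 = 11,040 g.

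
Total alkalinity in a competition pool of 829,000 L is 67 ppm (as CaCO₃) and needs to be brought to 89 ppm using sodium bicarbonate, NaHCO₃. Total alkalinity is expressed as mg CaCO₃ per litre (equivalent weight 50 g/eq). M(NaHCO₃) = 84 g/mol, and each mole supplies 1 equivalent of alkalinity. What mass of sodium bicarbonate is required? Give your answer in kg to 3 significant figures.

30.6 kg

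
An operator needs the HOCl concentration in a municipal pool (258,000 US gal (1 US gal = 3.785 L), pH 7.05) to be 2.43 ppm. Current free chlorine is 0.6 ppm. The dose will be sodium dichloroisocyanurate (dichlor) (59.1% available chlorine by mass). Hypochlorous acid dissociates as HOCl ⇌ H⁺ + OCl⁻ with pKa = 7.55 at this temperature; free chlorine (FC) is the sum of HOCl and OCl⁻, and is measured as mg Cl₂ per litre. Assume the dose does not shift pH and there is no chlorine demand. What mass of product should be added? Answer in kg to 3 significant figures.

4.29 kg

Volume: 258,000 US gal × 3.785 L/gal = 976,530 L.
[OCl⁻]/[HOCl] = 10^(pH − pKa) = 10^(7.05 − 7.55) = 0.3162; fraction as HOCl = 1/(1 + 0.3162) = 0.7597.
Free chlorine required for 2.43 ppm HOCl: 2.43 / 0.7597 = 3.198 ppm.
FC to add: 3.198 − 0.6 = 2.598 mg/L as Cl₂.
Cl₂ equivalent: 2.598 mg/L × 976,530 L = 2537 g.
Product at 59.1% available Cl: 2537 / 0.591 = 4293 g.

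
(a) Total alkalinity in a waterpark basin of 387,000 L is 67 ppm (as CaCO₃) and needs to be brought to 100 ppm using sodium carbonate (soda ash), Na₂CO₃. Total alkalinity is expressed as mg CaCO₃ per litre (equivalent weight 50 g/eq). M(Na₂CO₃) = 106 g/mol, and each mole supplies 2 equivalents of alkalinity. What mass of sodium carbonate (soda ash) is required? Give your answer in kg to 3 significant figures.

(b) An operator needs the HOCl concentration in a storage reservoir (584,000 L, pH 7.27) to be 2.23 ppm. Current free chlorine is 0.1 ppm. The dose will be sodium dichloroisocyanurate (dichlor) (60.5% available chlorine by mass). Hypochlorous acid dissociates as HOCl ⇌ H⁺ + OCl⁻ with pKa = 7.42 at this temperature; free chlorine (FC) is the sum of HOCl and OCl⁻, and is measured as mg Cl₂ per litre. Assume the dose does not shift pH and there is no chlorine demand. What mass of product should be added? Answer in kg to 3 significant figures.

(a) Alkalinity to add: (100 − 67) = 33 mg/L as CaCO₃ × 387,000 L = 12,770 g as CaCO₃.
(a) Equivalents: 12,770 g ÷ 50 g/eq = 255.4 eq.
(a) Each mole of Na₂CO₃ supplies 2 eq, so 255.4 / 2 = 127.7 mol.
(a) Mass: 127.7 mol × 106 g/mol = 13,540 g.

(b) [OCl⁻]/[HOCl] = 10^(pH − pKa) = 10^(7.27 − 7.42) = 0.7079; fraction as HOCl = 1/(1 + 0.7079) = 0.5855.
(b) Free chlorine required for 2.23 ppm HOCl: 2.23 / 0.5855 = 3.809 ppm.
(b) FC to add: 3.809 − 0.1 = 3.709 mg/L as Cl₂.
(b) Cl₂ equivalent: 3.709 mg/L × 584,000 L = 2166 g.
(b) Product at 60.5% available Cl: 2166 / 0.605 = 3580 g.

(a) 13.5 kg; (b) 3.58 kg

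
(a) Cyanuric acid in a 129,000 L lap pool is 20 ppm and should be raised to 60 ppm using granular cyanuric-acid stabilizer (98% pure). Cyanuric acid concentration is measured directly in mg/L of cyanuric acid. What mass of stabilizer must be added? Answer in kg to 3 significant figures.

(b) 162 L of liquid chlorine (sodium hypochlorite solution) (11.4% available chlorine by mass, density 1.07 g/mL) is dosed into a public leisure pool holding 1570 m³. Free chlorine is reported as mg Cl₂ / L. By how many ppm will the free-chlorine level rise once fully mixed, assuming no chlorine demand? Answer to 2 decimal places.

(a) 5.27 kg; (b) 12.59 ppm

(a) CYA to add: (60 − 20) = 40 mg/L × 129,000 L = 5160 g cyanuric acid.
(a) At 98% purity: 5160 / 0.98 = 5265 g product.

(b) Volume: 1570 m³ = 1,570,000 L.
(b) Mass of solution: 162 L × 1000 mL/L × 1.07 g/mL = 173,300 g.
(b) Available chlorine delivered: 173,300 g × 0.114 = 19,760 g as Cl₂.
(b) Concentration rise: 19,760 g / 1,570,000 L = 12.59 mg/L = 12.59 ppm.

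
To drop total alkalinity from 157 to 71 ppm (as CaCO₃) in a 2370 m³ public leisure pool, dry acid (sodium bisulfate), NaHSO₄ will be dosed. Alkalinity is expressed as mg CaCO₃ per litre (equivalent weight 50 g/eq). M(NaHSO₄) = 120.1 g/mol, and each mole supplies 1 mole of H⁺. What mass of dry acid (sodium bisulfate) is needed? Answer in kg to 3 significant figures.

490 kg

Volume: 2370 m³ = 2,370,000 L.
Alkalinity to neutralize: (157 − 71) = 86 mg/L as CaCO₃ × 2,370,000 L = 203,800 g as CaCO₃.
Equivalents of H⁺ required: 203,800 ÷ 50 g/eq = 4076 eq = 4076 mol NaHSO₄.
Mass of NaHSO₄: 4076 × 120.1 = 489,600 g.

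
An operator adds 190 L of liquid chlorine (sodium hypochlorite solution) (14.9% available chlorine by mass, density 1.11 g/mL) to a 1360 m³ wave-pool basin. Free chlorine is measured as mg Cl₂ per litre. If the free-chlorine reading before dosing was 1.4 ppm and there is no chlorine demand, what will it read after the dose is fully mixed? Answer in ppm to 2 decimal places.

24.51 ppm

Volume: 1360 m³ = 1,360,000 L.
Mass of solution: 190 L × 1000 mL/L × 1.11 g/mL = 210,900 g.
Available chlorine delivered: 210,900 g × 0.149 = 31,420 g as Cl₂.
Concentration rise: 31,420 g / 1,360,000 L = 23.11 mg/L = 23.11 ppm.
Final FC: 1.4 + 23.11 = 24.51 ppm.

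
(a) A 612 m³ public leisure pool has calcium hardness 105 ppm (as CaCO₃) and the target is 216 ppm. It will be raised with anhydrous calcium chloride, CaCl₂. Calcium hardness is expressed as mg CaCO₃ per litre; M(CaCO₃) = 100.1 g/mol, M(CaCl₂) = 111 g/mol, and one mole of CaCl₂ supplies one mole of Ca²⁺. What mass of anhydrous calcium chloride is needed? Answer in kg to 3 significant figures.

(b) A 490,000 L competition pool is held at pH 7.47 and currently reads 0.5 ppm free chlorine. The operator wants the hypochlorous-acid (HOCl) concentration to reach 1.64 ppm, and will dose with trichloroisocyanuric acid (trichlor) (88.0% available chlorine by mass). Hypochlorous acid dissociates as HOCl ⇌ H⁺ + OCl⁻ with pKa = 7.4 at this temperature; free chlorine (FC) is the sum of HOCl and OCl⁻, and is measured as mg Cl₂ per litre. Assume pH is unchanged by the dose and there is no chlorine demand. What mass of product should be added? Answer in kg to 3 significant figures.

(a) Volume: 612 m³ = 612,000 L.
(a) Hardness to add: (216 − 105) = 111 mg/L as CaCO₃ × 612,000 L = 67,930 g as CaCO₃.
(a) Moles of Ca²⁺ (1 mol Ca²⁺ ≡ 1 mol CaCO₃): 67,930 / 100.1 g/mol = 678.6 mol.
(a) Mass of CaCl₂: 678.6 × 111 = 75,330 g.

(b) [OCl⁻]/[HOCl] = 10^(pH − pKa) = 10^(7.47 − 7.4) = 1.175; fraction as HOCl = 1/(1 + 1.175) = 0.4598.
(b) Free chlorine required for 1.64 ppm HOCl: 1.64 / 0.4598 = 3.567 ppm.
(b) FC to add: 3.567 − 0.5 = 3.067 mg/L as Cl₂.
(b) Cl₂ equivalent: 3.067 mg/L × 490,000 L = 1503 g.
(b) Product at 88.0% available Cl: 1503 / 0.88 = 1708 g.

(a) 75.3 kg; (b) 1.71 kg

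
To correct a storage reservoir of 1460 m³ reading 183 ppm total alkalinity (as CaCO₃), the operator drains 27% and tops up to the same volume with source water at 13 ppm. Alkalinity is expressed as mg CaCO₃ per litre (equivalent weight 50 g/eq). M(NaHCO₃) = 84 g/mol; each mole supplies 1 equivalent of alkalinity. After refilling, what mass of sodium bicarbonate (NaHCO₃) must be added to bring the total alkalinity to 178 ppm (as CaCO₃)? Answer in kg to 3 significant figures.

Volume: 1460 m³ = 1,460,000 L.
After draining 27% and refilling: 183 × 0.73 + 13 × 0.27 = 137.1 ppm.
Deficit to target: 178 − 137.1 = 40.9 mg/L.
As CaCO₃: 40.9 mg/L × 1,460,000 L = 59,710 g; ÷ 50 g/eq ÷ 1 = 1194 mol NaHCO₃.
Mass: 1194 × 84 = 100,300 g.

100 kg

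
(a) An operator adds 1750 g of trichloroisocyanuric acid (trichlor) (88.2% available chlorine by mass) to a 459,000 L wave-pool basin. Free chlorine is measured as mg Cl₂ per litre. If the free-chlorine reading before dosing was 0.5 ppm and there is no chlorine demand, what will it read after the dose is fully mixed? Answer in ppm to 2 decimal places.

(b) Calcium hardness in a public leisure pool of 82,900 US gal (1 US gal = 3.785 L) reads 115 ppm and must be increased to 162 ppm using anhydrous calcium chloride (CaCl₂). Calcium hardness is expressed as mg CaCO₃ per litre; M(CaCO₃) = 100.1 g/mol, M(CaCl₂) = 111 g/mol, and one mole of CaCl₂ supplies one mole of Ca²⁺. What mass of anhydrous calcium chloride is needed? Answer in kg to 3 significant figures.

(a) 3.86 ppm; (b) 16.4 kg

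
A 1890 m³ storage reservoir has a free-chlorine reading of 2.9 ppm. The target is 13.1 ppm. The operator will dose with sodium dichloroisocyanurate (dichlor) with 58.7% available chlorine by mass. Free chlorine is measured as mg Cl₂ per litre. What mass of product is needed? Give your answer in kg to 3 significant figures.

32.8 kg

Volume: 1890 m³ = 1,890,000 L.
Chlorine deficit: 13.1 − 2.9 = 10.2 ppm = 10.2 mg/L as Cl₂.
Cl₂ equivalent needed: 10.2 mg/L × 1,890,000 L = 19,280,000 mg = 19,280 g.
Product at 58.7% available chlorine: 19,280 / 0.587 = 32,840 g.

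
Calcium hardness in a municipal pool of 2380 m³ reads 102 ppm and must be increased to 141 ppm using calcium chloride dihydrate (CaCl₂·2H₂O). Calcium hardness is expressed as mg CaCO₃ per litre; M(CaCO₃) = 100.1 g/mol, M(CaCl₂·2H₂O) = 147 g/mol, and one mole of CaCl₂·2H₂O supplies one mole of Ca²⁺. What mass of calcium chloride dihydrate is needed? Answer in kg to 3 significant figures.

Volume: 2380 m³ = 2,380,000 L.
Hardness to add: (141 − 102) = 39 mg/L as CaCO₃ × 2,380,000 L = 92,820 g as CaCO₃.
Moles of Ca²⁺ (1 mol Ca²⁺ ≡ 1 mol CaCO₃): 92,820 / 100.1 g/mol = 927.3 mol.
Mass of CaCl₂·2H₂O: 927.3 × 147 = 136,300 g.

136 kg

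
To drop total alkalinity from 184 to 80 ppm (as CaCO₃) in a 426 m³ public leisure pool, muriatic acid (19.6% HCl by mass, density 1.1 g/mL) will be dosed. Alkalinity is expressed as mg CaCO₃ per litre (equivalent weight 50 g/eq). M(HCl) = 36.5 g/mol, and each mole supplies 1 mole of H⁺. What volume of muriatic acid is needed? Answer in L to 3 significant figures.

150 L

Volume: 426 m³ = 426,000 L.
Alkalinity to neutralize: (184 − 80) = 104 mg/L as CaCO₃ × 426,000 L = 44,300 g as CaCO₃.
Equivalents of H⁺ required: 44,300 ÷ 50 g/eq = 886.1 eq = 886.1 mol HCl.
Mass of HCl: 886.1 × 36.5 = 32,340 g.
Mass of 19.6% solution: 32,340 / 0.196 = 165,000 g.
Volume: 165,000 g ÷ 1.1 g/mL = 150,000 mL.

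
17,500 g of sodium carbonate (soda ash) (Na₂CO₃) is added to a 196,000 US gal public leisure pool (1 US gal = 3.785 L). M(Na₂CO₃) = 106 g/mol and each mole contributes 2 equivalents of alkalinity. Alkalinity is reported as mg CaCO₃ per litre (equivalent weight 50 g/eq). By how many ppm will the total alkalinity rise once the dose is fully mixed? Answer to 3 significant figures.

22.3 ppm

Volume: 196,000 US gal × 3.785 L/gal = 741,860 L.
Moles of Na₂CO₃: 17,500 g ÷ 106 g/mol = 165.1 mol → 330.2 eq of alkalinity.
As CaCO₃: 330.2 eq × 50 g/eq = 16,510 g.
Rise: 16,510 g / 741,860 L × 1000 = 22.25 mg/L.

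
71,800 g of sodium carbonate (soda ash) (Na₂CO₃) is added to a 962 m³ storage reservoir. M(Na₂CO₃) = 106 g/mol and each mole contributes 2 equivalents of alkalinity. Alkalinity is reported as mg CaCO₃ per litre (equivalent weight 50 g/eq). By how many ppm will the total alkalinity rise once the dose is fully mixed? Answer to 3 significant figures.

70.4 ppm

Volume: 962 m³ = 962,000 L.
Moles of Na₂CO₃: 71,800 g ÷ 106 g/mol = 677.4 mol → 1355 eq of alkalinity.
As CaCO₃: 1355 eq × 50 g/eq = 67,740 g.
Rise: 67,740 g / 962,000 L × 1000 = 70.41 mg/L.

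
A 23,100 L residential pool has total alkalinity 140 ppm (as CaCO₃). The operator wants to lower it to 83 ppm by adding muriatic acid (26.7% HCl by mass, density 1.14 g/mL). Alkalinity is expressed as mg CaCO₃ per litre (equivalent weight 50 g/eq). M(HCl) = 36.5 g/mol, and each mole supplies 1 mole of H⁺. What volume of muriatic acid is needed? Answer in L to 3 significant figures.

3.16 L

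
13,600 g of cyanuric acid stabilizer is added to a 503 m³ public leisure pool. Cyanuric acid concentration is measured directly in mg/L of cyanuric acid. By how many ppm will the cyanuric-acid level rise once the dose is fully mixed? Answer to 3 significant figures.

Volume: 503 m³ = 503,000 L.
Rise: 13,600 g / 503,000 L × 1000 = 27.04 mg/L.

27.0 ppm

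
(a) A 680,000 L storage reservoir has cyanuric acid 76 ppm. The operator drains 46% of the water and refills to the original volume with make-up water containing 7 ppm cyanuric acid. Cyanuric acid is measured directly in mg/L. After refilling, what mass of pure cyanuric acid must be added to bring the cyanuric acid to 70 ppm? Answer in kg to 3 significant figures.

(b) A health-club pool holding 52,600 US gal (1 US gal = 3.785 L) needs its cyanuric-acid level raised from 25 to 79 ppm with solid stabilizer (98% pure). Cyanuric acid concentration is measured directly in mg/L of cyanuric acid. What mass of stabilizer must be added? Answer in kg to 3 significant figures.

(a) 17.5 kg; (b) 11.0 kg

(a) After draining 46% and refilling: 76 × 0.54 + 7 × 0.46 = 44.26 ppm.
(a) Deficit to target: 70 − 44.26 = 25.74 mg/L.
(a) Mass: 25.74 mg/L × 680,000 L = 17,500 g cyanuric acid.

(b) Volume: 52,600 US gal × 3.785 L/gal = 199,091 L.
(b) CYA to add: (79 − 25) = 54 mg/L × 199,091 L = 10,750 g cyanuric acid.
(b) At 98% purity: 10,750 / 0.98 = 10,970 g product.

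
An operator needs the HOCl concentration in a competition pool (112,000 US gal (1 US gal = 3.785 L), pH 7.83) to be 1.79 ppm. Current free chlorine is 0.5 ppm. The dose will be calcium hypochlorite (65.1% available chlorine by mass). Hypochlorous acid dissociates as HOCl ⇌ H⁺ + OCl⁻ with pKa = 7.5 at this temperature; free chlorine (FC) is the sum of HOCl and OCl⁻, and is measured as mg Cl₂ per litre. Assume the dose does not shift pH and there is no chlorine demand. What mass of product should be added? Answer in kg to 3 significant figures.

3.33 kg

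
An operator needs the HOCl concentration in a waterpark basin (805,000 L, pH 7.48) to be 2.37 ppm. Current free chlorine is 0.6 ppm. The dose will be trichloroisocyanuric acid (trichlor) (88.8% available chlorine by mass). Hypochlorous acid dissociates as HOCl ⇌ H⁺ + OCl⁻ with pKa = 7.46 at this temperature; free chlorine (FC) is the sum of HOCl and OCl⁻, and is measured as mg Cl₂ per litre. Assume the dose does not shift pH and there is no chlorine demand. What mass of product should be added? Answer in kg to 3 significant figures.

3.85 kg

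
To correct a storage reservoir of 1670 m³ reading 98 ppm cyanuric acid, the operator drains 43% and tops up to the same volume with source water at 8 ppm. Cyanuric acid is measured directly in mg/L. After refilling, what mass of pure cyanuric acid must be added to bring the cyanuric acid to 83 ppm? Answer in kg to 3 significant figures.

Volume: 1670 m³ = 1,670,000 L.
After draining 43% and refilling: 98 × 0.57 + 8 × 0.43 = 59.3 ppm.
Deficit to target: 83 − 59.3 = 23.7 mg/L.
Mass: 23.7 mg/L × 1,670,000 L = 39,580 g cyanuric acid.

39.6 kg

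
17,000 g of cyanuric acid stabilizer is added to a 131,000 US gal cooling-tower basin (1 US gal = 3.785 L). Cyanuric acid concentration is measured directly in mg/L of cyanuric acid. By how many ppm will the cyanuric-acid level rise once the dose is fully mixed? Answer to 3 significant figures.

Volume: 131,000 US gal × 3.785 L/gal = 495,835 L.
Rise: 17,000 g / 495,835 L × 1000 = 34.29 mg/L.

34.3 ppm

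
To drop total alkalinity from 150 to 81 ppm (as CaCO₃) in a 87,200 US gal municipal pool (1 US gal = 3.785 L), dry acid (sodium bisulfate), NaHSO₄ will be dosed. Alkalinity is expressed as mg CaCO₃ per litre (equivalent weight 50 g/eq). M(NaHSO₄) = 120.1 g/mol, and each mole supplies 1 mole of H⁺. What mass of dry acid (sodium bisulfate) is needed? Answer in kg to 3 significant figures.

Volume: 87,200 US gal × 3.785 L/gal = 330,052 L.
Alkalinity to neutralize: (150 − 81) = 69 mg/L as CaCO₃ × 330,052 L = 22,770 g as CaCO₃.
Equivalents of H⁺ required: 22,770 ÷ 50 g/eq = 455.5 eq = 455.5 mol NaHSO₄.
Mass of NaHSO₄: 455.5 × 120.1 = 54,700 g.

54.7 kg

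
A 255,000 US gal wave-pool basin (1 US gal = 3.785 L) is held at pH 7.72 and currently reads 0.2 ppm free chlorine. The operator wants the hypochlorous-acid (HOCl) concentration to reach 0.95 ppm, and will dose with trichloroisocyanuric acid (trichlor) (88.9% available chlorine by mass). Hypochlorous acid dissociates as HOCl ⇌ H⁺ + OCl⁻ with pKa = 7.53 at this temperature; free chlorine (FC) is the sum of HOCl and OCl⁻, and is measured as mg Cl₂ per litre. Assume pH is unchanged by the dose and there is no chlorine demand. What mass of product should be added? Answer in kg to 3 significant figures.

2.41 kg

Volume: 255,000 US gal × 3.785 L/gal = 965,175 L.
[OCl⁻]/[HOCl] = 10^(pH − pKa) = 10^(7.72 − 7.53) = 1.549; fraction as HOCl = 1/(1 + 1.549) = 0.3923.
Free chlorine required for 0.95 ppm HOCl: 0.95 / 0.3923 = 2.421 ppm.
FC to add: 2.421 − 0.2 = 2.221 mg/L as Cl₂.
Cl₂ equivalent: 2.221 mg/L × 965,175 L = 2144 g.
Product at 88.9% available Cl: 2144 / 0.889 = 2412 g.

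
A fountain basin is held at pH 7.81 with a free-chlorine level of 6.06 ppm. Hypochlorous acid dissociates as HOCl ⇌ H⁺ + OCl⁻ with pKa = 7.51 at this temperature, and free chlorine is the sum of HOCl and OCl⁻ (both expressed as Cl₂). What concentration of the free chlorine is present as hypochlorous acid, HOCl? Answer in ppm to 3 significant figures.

2.02 ppm

[OCl⁻]/[HOCl] = 10^(pH − pKa) = 10^(7.81 − 7.51) = 10^0.30 = 1.995.
Fraction as HOCl = 1 / (1 + 1.995) = 0.3339.
HOCl = 0.3339 × 6.06 ppm = 2.023 ppm.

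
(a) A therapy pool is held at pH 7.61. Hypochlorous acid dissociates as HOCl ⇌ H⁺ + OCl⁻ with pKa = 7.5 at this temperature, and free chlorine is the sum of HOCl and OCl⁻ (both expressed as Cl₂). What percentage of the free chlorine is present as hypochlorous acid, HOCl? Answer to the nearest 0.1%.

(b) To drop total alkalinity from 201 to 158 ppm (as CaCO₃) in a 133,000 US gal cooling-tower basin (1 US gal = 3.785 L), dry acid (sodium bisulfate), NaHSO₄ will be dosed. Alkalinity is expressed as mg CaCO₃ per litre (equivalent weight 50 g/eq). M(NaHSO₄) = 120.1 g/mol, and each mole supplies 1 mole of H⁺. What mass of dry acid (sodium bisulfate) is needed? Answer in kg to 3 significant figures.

(a) [OCl⁻]/[HOCl] = 10^(pH − pKa) = 10^(7.61 − 7.5) = 10^0.11 = 1.288.
(a) Fraction as HOCl = 1 / (1 + 1.288) = 0.437.

(b) Volume: 133,000 US gal × 3.785 L/gal = 503,405 L.
(b) Alkalinity to neutralize: (201 − 158) = 43 mg/L as CaCO₃ × 503,405 L = 21,650 g as CaCO₃.
(b) Equivalents of H⁺ required: 21,650 ÷ 50 g/eq = 432.9 eq = 432.9 mol NaHSO₄.
(b) Mass of NaHSO₄: 432.9 × 120.1 = 51,990 g.

(a) 43.7%; (b) 52.0 kg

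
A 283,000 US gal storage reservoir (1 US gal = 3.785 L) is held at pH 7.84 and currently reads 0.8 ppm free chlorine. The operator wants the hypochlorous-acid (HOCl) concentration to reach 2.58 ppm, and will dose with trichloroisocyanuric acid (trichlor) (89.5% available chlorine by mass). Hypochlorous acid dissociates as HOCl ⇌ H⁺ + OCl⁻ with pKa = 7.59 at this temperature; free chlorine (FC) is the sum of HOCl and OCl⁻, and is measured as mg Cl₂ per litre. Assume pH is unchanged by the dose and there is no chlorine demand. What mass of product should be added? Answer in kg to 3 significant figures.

7.62 kg

Volume: 283,000 US gal × 3.785 L/gal = 1,071,155 L.
[OCl⁻]/[HOCl] = 10^(pH − pKa) = 10^(7.84 − 7.59) = 1.778; fraction as HOCl = 1/(1 + 1.778) = 0.3599.
Free chlorine required for 2.58 ppm HOCl: 2.58 / 0.3599 = 7.168 ppm.
FC to add: 7.168 − 0.8 = 6.368 mg/L as Cl₂.
Cl₂ equivalent: 6.368 mg/L × 1,071,155 L = 6821 g.
Product at 89.5% available Cl: 6821 / 0.895 = 7621 g.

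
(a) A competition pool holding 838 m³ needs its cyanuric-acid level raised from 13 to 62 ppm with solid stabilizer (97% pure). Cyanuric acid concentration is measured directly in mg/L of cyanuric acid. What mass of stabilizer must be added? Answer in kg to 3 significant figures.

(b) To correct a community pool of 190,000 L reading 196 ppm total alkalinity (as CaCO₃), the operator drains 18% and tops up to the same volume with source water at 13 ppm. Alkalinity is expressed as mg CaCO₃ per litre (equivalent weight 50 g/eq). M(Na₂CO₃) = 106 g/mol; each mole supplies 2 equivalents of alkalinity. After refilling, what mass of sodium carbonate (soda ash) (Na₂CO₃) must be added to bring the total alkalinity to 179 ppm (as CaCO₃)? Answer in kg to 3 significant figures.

(a) Volume: 838 m³ = 838,000 L.
(a) CYA to add: (62 − 13) = 49 mg/L × 838,000 L = 41,060 g cyanuric acid.
(a) At 97% purity: 41,060 / 0.97 = 42,330 g product.

(b) After draining 18% and refilling: 196 × 0.82 + 13 × 0.18 = 163.06 ppm.
(b) Deficit to target: 179 − 163.06 = 15.94 mg/L.
(b) As CaCO₃: 15.94 mg/L × 190,000 L = 3029 g; ÷ 50 g/eq ÷ 2 = 30.29 mol Na₂CO₃.
(b) Mass: 30.29 × 106 = 3210 g.

(a) 42.3 kg; (b) 3.21 kg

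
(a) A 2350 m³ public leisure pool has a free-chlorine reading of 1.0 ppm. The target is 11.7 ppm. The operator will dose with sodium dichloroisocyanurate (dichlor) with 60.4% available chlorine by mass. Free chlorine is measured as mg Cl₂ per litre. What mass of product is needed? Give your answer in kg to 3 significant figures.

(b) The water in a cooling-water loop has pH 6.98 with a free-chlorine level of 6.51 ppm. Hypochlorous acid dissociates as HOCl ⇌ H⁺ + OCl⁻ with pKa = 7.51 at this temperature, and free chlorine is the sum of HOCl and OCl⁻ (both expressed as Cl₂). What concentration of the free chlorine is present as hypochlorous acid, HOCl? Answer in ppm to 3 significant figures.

(a) Volume: 2350 m³ = 2,350,000 L.
(a) Chlorine deficit: 11.7 − 1.0 = 10.7 ppm = 10.7 mg/L as Cl₂.
(a) Cl₂ equivalent needed: 10.7 mg/L × 2,350,000 L = 25,140,000 mg = 25,140 g.
(a) Product at 60.4% available chlorine: 25,140 / 0.604 = 41,630 g.

(b) [OCl⁻]/[HOCl] = 10^(pH − pKa) = 10^(6.98 − 7.51) = 10^-0.53 = 0.2951.
(b) Fraction as HOCl = 1 / (1 + 0.2951) = 0.7721.
(b) HOCl = 0.7721 × 6.51 ppm = 5.027 ppm.

(a) 41.6 kg; (b) 5.03 ppm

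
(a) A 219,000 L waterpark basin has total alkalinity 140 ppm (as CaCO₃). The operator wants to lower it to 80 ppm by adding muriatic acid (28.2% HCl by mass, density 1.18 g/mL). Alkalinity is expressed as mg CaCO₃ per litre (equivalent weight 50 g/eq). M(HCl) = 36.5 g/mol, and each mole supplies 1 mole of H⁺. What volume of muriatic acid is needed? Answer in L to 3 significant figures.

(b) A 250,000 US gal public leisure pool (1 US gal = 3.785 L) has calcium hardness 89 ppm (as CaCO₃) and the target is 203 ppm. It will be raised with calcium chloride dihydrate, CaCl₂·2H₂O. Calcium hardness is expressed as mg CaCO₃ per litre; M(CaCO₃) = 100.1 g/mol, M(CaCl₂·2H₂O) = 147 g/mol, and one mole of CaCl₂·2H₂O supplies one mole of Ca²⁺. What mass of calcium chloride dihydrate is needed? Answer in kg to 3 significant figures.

(a) Alkalinity to neutralize: (140 − 80) = 60 mg/L as CaCO₃ × 219,000 L = 13,140 g as CaCO₃.
(a) Equivalents of H⁺ required: 13,140 ÷ 50 g/eq = 262.8 eq = 262.8 mol HCl.
(a) Mass of HCl: 262.8 × 36.5 = 9592 g.
(a) Mass of 28.2% solution: 9592 / 0.282 = 34,010 g.
(a) Volume: 34,010 g ÷ 1.18 g/mL = 28,830 mL.

(b) Volume: 250,000 US gal × 3.785 L/gal = 946,250 L.
(b) Hardness to add: (203 − 89) = 114 mg/L as CaCO₃ × 946,250 L = 107,900 g as CaCO₃.
(b) Moles of Ca²⁺ (1 mol Ca²⁺ ≡ 1 mol CaCO₃): 107,900 / 100.1 g/mol = 1078 mol.
(b) Mass of CaCl₂·2H₂O: 1078 × 147 = 158,400 g.

(a) 28.8 L; (b) 158 kg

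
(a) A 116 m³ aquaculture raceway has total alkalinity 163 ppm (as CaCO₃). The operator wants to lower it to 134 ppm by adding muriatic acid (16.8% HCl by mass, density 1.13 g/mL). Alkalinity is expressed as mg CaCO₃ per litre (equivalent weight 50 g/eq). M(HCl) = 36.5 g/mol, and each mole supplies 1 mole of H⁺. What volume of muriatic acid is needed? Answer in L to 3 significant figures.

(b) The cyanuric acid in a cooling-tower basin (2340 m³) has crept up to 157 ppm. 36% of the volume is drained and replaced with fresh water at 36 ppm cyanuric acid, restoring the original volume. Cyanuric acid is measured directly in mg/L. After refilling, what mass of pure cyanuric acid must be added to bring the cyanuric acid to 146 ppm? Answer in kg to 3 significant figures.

(a) Volume: 116 m³ = 116,000 L.
(a) Alkalinity to neutralize: (163 − 134) = 29 mg/L as CaCO₃ × 116,000 L = 3364 g as CaCO₃.
(a) Equivalents of H⁺ required: 3364 ÷ 50 g/eq = 67.28 eq = 67.28 mol HCl.
(a) Mass of HCl: 67.28 × 36.5 = 2456 g.
(a) Mass of 16.8% solution: 2456 / 0.168 = 14,620 g.
(a) Volume: 14,620 g ÷ 1.13 g/mL = 12,940 mL.

(b) Volume: 2340 m³ = 2,340,000 L.
(b) After draining 36% and refilling: 157 × 0.64 + 36 × 0.36 = 113.44 ppm.
(b) Deficit to target: 146 − 113.44 = 32.56 mg/L.
(b) Mass: 32.56 mg/L × 2,340,000 L = 76,190 g cyanuric acid.

(a) 12.9 L; (b) 76.2 kg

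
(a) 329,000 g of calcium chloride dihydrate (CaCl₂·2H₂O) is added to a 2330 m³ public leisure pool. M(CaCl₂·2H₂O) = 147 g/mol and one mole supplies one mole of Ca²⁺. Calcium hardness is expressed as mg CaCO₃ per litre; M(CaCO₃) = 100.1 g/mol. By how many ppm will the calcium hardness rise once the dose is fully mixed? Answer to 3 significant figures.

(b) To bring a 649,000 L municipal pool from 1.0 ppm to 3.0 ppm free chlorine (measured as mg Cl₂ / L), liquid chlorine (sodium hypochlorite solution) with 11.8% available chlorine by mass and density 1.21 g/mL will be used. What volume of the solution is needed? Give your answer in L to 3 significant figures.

(a) Volume: 2330 m³ = 2,330,000 L.
(a) Moles of Ca²⁺: 329,000 g ÷ 147 g/mol = 2238 mol.
(a) As CaCO₃: 2238 mol × 100.1 g/mol = 224,000 g.
(a) Rise: 224,000 g / 2,330,000 L × 1000 = 96.15 mg/L.

(b) Chlorine deficit: 3.0 − 1.0 = 2 ppm = 2 mg/L as Cl₂.
(b) Cl₂ equivalent needed: 2 mg/L × 649,000 L = 1,298,000 mg = 1298 g.
(b) Product at 11.8% available chlorine: 1298 / 0.118 = 11,000 g.
(b) Volume at density 1.21 g/mL: 11,000 g ÷ 1.21 g/mL = 9091 mL.

(a) 96.2 ppm; (b) 9.09 L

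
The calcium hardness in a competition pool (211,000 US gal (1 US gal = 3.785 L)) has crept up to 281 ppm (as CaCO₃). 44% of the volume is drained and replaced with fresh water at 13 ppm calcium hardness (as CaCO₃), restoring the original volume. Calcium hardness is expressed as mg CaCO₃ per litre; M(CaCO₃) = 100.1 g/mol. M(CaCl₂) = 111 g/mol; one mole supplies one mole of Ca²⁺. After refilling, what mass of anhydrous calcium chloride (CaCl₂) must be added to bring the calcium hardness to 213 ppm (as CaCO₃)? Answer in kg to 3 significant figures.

Volume: 211,000 US gal × 3.785 L/gal = 798,635 L.
After draining 44% and refilling: 281 × 0.56 + 13 × 0.44 = 163.08 ppm.
Deficit to target: 213 − 163.08 = 49.92 mg/L.
As CaCO₃: 49.92 mg/L × 798,635 L = 39,870 g; ÷ 100.1 = 398.3 mol Ca²⁺.
Mass: 398.3 × 111 = 44,210 g.

44.2 kg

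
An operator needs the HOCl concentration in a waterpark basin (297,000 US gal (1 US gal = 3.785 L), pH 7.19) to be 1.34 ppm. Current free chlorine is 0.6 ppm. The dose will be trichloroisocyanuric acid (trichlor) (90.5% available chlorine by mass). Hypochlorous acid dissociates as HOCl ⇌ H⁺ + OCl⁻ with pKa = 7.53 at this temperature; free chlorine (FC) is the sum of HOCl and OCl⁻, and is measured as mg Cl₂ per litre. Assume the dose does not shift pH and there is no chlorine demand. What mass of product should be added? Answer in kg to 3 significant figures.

1.68 kg

Volume: 297,000 US gal × 3.785 L/gal = 1,124,145 L.
[OCl⁻]/[HOCl] = 10^(pH − pKa) = 10^(7.19 − 7.53) = 0.4571; fraction as HOCl = 1/(1 + 0.4571) = 0.6863.
Free chlorine required for 1.34 ppm HOCl: 1.34 / 0.6863 = 1.952 ppm.
FC to add: 1.952 − 0.6 = 1.352 mg/L as Cl₂.
Cl₂ equivalent: 1.352 mg/L × 1,124,145 L = 1520 g.
Product at 90.5% available Cl: 1520 / 0.905 = 1680 g.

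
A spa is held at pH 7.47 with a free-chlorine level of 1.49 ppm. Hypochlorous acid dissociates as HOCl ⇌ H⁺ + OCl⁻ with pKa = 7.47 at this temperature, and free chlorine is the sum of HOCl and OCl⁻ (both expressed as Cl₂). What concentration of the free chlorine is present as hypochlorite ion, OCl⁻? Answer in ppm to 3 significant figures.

0.745 ppm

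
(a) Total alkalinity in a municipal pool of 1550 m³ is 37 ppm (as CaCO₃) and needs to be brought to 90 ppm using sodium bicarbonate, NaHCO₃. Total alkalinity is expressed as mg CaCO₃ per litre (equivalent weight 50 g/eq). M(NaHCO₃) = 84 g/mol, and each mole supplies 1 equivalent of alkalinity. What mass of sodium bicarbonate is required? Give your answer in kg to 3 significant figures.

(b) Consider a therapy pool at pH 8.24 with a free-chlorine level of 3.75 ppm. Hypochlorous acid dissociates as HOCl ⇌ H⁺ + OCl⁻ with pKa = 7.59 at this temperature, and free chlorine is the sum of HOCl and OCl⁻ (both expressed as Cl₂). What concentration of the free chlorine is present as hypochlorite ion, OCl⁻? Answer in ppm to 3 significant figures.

(a) Volume: 1550 m³ = 1,550,000 L.
(a) Alkalinity to add: (90 − 37) = 53 mg/L as CaCO₃ × 1,550,000 L = 82,150 g as CaCO₃.
(a) Equivalents: 82,150 g ÷ 50 g/eq = 1643 eq.
(a) NaHCO₃ supplies 1 eq per mole → 1643 mol.
(a) Mass: 1643 mol × 84 g/mol = 138,000 g.

(b) [OCl⁻]/[HOCl] = 10^(pH − pKa) = 10^(8.24 − 7.59) = 10^0.65 = 4.467.
(b) Fraction as HOCl = 1 / (1 + 4.467) = 0.1829.
(b) OCl⁻ = (1 − 0.1829) × 3.75 ppm = 3.064 ppm.

(a) 138 kg; (b) 3.06 ppm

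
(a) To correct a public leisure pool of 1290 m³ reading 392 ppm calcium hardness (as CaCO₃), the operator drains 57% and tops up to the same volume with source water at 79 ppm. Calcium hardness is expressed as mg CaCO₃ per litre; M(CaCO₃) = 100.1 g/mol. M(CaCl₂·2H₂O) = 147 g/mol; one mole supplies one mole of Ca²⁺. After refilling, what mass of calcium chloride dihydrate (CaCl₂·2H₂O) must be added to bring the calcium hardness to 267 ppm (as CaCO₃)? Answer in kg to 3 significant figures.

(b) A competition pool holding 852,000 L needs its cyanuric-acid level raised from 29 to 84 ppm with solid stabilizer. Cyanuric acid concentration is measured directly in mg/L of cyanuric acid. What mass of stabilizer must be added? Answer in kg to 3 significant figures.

(a) 101 kg; (b) 46.9 kg

(a) Volume: 1290 m³ = 1,290,000 L.
(a) After draining 57% and refilling: 392 × 0.43 + 79 × 0.57 = 213.59 ppm.
(a) Deficit to target: 267 − 213.59 = 53.41 mg/L.
(a) As CaCO₃: 53.41 mg/L × 1,290,000 L = 68,900 g; ÷ 100.1 = 688.3 mol Ca²⁺.
(a) Mass: 688.3 × 147 = 101,200 g.

(b) CYA to add: (84 − 29) = 55 mg/L × 852,000 L = 46,860 g cyanuric acid.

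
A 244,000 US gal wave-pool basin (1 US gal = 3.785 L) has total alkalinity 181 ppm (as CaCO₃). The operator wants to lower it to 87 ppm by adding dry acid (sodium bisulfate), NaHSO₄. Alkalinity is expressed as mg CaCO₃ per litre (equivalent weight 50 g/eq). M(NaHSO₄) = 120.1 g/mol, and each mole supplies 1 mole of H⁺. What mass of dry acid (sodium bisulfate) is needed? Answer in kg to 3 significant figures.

209 kg

Volume: 244,000 US gal × 3.785 L/gal = 923,540 L.
Alkalinity to neutralize: (181 − 87) = 94 mg/L as CaCO₃ × 923,540 L = 86,810 g as CaCO₃.
Equivalents of H⁺ required: 86,810 ÷ 50 g/eq = 1736 eq = 1736 mol NaHSO₄.
Mass of NaHSO₄: 1736 × 120.1 = 208,500 g.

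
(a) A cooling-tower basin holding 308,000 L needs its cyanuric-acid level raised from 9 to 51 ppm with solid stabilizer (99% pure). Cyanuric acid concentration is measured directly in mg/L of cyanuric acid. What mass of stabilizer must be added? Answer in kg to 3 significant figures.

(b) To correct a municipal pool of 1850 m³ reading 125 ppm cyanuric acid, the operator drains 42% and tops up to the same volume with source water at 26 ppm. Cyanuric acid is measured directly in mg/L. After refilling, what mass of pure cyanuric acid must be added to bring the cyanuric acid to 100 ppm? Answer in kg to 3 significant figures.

(a) 13.1 kg; (b) 30.7 kg

(a) CYA to add: (51 − 9) = 42 mg/L × 308,000 L = 12,940 g cyanuric acid.
(a) At 99% purity: 12,940 / 0.99 = 13,070 g product.

(b) Volume: 1850 m³ = 1,850,000 L.
(b) After draining 42% and refilling: 125 × 0.58 + 26 × 0.42 = 83.42 ppm.
(b) Deficit to target: 100 − 83.42 = 16.58 mg/L.
(b) Mass: 16.58 mg/L × 1,850,000 L = 30,670 g cyanuric acid.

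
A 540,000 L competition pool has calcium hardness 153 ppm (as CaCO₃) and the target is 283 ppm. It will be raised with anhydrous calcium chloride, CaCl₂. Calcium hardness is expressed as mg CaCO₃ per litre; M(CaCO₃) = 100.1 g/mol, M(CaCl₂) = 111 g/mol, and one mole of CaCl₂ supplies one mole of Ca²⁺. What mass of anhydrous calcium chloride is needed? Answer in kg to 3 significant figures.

77.8 kg

Hardness to add: (283 − 153) = 130 mg/L as CaCO₃ × 540,000 L = 70,200 g as CaCO₃.
Moles of Ca²⁺ (1 mol Ca²⁺ ≡ 1 mol CaCO₃): 70,200 / 100.1 g/mol = 701.3 mol.
Mass of CaCl₂: 701.3 × 111 = 77,840 g.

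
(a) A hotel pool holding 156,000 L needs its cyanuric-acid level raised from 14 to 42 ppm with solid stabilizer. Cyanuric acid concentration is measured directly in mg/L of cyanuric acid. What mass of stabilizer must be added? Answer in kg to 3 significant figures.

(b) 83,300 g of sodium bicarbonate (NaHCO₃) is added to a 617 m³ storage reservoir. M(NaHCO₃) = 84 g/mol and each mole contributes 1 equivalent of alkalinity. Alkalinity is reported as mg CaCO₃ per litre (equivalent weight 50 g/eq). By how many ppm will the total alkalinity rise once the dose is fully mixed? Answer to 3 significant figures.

(a) CYA to add: (42 − 14) = 28 mg/L × 156,000 L = 4368 g cyanuric acid.

(b) Volume: 617 m³ = 617,000 L.
(b) Moles of NaHCO₃: 83,300 g ÷ 84 g/mol = 991.7 mol → 991.7 eq of alkalinity.
(b) As CaCO₃: 991.7 eq × 50 g/eq = 49,580 g.
(b) Rise: 49,580 g / 617,000 L × 1000 = 80.36 mg/L.

(a) 4.37 kg; (b) 80.4 ppm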